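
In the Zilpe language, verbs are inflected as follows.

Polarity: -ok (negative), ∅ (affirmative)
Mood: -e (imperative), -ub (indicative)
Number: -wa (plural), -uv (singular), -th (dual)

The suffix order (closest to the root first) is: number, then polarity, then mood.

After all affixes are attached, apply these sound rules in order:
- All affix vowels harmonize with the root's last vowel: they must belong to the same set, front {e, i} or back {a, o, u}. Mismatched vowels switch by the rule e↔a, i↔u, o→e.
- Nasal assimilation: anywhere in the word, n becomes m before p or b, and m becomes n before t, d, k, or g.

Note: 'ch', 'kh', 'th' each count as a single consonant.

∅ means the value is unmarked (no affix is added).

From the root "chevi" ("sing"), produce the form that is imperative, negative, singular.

Attach number singular -uv → cheviuv.
Attach polarity negative -ok → cheviuvok.
Attach mood imperative -e → cheviuvoke.
Apply vowel harmony: cheviuvoke → cheviiveke.
Nasal assimilation: no change.

cheviiveke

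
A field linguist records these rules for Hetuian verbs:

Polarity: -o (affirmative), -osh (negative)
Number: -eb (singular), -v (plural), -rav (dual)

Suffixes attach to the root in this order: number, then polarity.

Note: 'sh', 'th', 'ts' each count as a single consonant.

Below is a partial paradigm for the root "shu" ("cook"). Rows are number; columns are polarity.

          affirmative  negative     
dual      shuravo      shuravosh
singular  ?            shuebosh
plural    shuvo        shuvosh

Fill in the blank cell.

Attach number singular -eb → shueb.
Attach polarity affirmative -o → shuebo.

shuebo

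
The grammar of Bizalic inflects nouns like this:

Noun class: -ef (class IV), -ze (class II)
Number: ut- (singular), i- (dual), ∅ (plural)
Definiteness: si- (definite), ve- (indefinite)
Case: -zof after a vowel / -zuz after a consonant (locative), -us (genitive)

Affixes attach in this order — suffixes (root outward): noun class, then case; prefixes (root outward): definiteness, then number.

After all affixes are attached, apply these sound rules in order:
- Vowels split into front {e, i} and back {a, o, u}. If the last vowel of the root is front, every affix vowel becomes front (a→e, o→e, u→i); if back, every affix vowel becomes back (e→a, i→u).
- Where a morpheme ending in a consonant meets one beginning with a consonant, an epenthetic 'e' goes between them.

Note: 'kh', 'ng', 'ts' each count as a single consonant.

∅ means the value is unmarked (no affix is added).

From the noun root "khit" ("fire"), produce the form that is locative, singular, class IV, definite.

Attach noun class class IV -ef → khitef.
Attach definiteness definite si- → sikhitef.
Attach number singular ut- → utsikhitef.
Attach case locative -zuz (after consonant 'f') → utsikhitefzuz.
Apply vowel harmony: utsikhitefzuz → itsikhitefziz.
Apply epenthesis: itsikhitefziz → itesikhitefeziz.

itesikhitefeziz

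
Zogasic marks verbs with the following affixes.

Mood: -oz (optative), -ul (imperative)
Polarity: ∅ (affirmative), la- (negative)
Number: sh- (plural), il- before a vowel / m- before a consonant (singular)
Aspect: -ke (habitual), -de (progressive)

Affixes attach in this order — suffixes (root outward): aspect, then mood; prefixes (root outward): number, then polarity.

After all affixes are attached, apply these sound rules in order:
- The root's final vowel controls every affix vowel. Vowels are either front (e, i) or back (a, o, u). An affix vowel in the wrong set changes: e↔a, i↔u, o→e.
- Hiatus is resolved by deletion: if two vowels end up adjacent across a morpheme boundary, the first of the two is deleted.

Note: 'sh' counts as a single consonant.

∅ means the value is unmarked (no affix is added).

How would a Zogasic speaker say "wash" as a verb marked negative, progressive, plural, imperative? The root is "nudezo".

lashnudezodul

Attach aspect progressive -de → nudezode.
Attach mood imperative -ul → nudezodeul.
Attach number plural sh- → shnudezodeul.
Attach polarity negative la- → lashnudezodeul.
Apply vowel harmony: lashnudezodeul → lashnudezodaul.
Apply vowel deletion: lashnudezodaul → lashnudezodul.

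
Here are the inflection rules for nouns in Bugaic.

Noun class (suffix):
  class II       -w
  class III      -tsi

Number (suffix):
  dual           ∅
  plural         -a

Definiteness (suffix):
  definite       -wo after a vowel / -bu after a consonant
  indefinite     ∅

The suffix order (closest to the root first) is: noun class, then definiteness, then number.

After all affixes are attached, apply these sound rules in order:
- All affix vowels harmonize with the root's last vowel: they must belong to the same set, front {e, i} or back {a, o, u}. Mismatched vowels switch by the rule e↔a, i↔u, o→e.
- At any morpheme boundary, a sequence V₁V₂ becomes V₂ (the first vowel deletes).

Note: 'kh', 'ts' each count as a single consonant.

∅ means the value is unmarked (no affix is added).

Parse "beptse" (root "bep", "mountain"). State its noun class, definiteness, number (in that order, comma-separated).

Segment: bep-tsi-a.
noun class: -tsi → class III.
definiteness: ∅ → indefinite.
number: -a → plural.

class III, indefinite, plural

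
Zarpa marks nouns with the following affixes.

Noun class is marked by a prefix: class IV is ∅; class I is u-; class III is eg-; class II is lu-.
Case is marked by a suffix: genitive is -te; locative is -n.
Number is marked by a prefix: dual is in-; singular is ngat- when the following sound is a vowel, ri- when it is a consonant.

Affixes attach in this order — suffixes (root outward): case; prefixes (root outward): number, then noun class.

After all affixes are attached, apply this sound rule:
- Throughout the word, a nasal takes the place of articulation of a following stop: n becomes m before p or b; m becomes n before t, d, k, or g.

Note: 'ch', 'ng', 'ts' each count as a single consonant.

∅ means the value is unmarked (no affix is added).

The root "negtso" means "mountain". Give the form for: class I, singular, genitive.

Attach number singular ri- (before consonant 'n') → rinegtso.
Attach case genitive -te → rinegtsote.
Attach noun class class I u- → urinegtsote.
Nasal assimilation: no change.

urinegtsote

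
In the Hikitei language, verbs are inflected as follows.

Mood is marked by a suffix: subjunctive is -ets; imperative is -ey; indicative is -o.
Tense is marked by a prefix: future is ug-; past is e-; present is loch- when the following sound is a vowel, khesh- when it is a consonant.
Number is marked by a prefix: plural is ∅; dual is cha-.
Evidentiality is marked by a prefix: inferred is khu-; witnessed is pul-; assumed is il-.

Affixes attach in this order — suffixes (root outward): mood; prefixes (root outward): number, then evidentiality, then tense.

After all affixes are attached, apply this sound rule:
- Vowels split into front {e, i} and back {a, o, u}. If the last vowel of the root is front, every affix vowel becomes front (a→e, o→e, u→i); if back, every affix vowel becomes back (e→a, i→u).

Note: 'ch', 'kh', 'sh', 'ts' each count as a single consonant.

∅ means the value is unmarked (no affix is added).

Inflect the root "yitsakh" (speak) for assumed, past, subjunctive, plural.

Attach mood subjunctive -ets → yitsakhets.
number = plural: zero marking, form stays yitsakhets.
Attach evidentiality assumed il- → ilyitsakhets.
Attach tense past e- → eilyitsakhets.
Apply vowel harmony: eilyitsakhets → aulyitsakhats.

aulyitsakhats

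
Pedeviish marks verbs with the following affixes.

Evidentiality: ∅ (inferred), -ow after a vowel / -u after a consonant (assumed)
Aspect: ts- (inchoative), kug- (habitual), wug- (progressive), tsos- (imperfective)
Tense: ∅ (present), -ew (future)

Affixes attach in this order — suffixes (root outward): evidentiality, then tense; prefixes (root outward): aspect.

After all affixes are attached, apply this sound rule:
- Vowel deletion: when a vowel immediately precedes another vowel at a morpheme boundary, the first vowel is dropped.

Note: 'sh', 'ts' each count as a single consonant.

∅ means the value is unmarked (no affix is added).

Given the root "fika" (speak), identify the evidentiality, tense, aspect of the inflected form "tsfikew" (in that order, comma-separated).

Segment: ts-fika-ew.
evidentiality: ∅ → inferred.
tense: -ew → future.
aspect: ts- → inchoative.

inferred, future, inchoative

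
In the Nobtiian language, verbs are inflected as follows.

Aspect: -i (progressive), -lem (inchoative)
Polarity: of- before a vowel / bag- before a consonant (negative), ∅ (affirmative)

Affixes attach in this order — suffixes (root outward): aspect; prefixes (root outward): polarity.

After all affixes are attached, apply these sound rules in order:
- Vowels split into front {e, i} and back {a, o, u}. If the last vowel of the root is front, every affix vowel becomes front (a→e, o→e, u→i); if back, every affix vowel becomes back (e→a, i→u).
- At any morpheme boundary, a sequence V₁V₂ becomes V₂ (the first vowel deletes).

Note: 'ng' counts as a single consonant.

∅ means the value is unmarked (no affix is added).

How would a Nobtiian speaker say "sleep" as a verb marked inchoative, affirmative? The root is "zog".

Attach aspect inchoative -lem → zoglem.
polarity = affirmative: zero marking, form stays zoglem.
Apply vowel harmony: zoglem → zoglam.
Vowel deletion: no change.

zoglam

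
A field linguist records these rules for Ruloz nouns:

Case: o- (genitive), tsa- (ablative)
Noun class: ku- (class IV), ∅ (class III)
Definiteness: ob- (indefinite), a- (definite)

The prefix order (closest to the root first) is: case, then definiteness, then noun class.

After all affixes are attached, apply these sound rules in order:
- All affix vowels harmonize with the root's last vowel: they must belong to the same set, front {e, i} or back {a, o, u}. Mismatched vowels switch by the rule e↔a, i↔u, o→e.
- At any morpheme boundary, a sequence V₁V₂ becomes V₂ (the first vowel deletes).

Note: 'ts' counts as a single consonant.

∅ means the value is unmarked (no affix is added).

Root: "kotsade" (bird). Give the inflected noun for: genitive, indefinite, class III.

ebekotsade

Attach case genitive o- → okotsade.
Attach definiteness indefinite ob- → obokotsade.
noun class = class III: zero marking, form stays obokotsade.
Apply vowel harmony: obokotsade → ebekotsade.
Vowel deletion: no change.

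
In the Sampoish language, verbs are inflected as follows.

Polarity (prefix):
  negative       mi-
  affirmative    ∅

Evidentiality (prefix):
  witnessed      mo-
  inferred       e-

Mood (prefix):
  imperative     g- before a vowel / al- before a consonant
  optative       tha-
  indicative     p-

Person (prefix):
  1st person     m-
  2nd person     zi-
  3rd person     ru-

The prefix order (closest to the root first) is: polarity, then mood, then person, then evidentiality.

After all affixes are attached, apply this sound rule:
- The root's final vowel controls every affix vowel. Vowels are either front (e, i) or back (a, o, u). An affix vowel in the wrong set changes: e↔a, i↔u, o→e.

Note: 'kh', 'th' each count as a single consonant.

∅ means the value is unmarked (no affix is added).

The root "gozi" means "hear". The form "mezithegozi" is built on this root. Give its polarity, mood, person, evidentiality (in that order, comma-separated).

Segment: mo-zi-tha-gozi.
polarity: ∅ → affirmative.
mood: tha- → optative.
person: zi- → 2nd person.
evidentiality: mo- → witnessed.

affirmative, optative, 2nd person, witnessed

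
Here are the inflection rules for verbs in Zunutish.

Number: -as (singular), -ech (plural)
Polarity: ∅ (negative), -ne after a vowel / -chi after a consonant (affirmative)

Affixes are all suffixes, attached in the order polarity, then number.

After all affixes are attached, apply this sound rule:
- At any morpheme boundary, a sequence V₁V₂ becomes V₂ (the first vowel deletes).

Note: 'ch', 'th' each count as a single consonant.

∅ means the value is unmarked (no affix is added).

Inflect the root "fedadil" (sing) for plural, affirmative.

Attach polarity affirmative -chi (after consonant 'l') → fedadilchi.
Attach number plural -ech → fedadilchiech.
Apply vowel deletion: fedadilchiech → fedadilchech.

fedadilchech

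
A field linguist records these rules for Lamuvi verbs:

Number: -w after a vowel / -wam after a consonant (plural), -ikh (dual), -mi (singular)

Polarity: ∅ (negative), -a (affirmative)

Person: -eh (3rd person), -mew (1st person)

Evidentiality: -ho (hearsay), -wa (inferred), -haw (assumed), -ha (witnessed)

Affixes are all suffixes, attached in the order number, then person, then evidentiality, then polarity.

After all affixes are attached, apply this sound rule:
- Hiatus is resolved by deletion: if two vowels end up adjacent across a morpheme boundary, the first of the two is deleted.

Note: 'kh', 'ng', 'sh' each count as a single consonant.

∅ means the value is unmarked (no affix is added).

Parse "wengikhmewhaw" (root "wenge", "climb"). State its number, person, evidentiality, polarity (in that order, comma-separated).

Segment: wenge-ikh-mew-haw.
number: -ikh → dual.
person: -mew → 1st person.
evidentiality: -haw → assumed.
polarity: ∅ → negative.

dual, 1st person, assumed, negative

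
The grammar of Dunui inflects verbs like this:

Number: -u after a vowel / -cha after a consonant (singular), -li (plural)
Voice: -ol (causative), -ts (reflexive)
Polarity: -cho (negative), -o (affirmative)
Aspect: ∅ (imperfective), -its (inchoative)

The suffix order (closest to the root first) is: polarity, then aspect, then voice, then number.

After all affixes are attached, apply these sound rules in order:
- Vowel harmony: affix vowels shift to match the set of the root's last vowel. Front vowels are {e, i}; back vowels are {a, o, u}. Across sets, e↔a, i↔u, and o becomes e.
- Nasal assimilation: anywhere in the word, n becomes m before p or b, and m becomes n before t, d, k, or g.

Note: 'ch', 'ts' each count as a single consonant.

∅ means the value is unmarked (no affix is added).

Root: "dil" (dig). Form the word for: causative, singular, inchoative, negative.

dilcheitselche

Attach polarity negative -cho → dilcho.
Attach aspect inchoative -its → dilchoits.
Attach voice causative -ol → dilchoitsol.
Attach number singular -cha (after consonant 'l') → dilchoitsolcha.
Apply vowel harmony: dilchoitsolcha → dilcheitselche.
Nasal assimilation: no change.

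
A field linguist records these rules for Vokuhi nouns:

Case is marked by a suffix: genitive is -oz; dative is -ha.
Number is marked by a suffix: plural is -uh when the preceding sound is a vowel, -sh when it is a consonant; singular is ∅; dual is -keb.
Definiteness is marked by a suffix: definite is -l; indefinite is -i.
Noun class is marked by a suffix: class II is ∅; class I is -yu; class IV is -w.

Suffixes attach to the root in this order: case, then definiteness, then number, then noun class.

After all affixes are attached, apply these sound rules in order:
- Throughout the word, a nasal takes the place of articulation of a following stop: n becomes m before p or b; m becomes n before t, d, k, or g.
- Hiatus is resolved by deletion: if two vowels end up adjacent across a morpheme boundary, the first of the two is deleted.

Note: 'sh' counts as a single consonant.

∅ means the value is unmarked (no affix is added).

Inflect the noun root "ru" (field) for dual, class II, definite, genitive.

Attach case genitive -oz → ruoz.
Attach definiteness definite -l → ruozl.
Attach number dual -keb → ruozlkeb.
noun class = class II: zero marking, form stays ruozlkeb.
Nasal assimilation: no change.
Apply vowel deletion: ruozlkeb → rozlkeb.

rozlkeb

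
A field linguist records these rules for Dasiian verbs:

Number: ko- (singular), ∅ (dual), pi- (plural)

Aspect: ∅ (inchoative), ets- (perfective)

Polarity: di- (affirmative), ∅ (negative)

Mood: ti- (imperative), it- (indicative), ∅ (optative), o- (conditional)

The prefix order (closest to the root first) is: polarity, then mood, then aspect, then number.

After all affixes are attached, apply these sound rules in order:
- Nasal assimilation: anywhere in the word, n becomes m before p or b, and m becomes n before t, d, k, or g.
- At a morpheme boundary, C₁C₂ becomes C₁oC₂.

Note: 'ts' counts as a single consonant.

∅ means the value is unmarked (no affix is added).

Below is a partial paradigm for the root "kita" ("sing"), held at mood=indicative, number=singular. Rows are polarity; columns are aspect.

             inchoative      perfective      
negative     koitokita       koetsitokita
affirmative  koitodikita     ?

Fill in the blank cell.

Attach polarity affirmative di- → dikita.
Attach mood indicative it- → itdikita.
Attach aspect perfective ets- → etsitdikita.
Attach number singular ko- → koetsitdikita.
Nasal assimilation: no change.
Apply epenthesis: koetsitdikita → koetsitodikita.

koetsitodikita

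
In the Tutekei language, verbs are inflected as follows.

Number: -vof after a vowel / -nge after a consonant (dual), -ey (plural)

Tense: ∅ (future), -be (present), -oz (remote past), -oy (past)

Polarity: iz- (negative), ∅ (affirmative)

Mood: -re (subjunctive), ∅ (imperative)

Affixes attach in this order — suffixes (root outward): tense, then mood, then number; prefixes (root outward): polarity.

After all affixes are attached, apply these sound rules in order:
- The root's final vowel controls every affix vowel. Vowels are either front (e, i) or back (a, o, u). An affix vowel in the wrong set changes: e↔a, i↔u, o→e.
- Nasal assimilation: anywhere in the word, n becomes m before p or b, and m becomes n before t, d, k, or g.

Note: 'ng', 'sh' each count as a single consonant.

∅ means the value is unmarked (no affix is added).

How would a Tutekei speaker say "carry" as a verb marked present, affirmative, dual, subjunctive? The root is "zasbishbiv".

zasbishbivberevef

Attach tense present -be → zasbishbivbe.
Attach mood subjunctive -re → zasbishbivbere.
Attach number dual -vof (after vowel 'e') → zasbishbivberevof.
polarity = affirmative: zero marking, form stays zasbishbivberevof.
Apply vowel harmony: zasbishbivberevof → zasbishbivberevef.
Nasal assimilation: no change.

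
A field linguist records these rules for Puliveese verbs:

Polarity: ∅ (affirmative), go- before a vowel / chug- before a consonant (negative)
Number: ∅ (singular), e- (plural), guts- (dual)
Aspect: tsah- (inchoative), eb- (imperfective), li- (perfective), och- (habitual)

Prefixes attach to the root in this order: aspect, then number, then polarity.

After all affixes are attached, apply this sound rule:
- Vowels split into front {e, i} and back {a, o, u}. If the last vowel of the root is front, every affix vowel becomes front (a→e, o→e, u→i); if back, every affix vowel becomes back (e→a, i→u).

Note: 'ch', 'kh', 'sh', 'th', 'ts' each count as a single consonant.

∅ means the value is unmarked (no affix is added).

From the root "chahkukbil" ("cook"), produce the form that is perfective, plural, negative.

Attach aspect perfective li- → lichahkukbil.
Attach number plural e- → elichahkukbil.
Attach polarity negative go- (before vowel 'e') → goelichahkukbil.
Apply vowel harmony: goelichahkukbil → geelichahkukbil.

geelichahkukbil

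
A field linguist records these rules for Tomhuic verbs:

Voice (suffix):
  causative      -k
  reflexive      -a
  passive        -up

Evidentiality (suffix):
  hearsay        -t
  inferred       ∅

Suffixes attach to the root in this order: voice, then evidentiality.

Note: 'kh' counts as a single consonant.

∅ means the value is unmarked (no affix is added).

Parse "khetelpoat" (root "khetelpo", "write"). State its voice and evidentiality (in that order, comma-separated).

Segment: khetelpo-a-t.
voice: -a → reflexive.
evidentiality: -t → hearsay.

reflexive, hearsay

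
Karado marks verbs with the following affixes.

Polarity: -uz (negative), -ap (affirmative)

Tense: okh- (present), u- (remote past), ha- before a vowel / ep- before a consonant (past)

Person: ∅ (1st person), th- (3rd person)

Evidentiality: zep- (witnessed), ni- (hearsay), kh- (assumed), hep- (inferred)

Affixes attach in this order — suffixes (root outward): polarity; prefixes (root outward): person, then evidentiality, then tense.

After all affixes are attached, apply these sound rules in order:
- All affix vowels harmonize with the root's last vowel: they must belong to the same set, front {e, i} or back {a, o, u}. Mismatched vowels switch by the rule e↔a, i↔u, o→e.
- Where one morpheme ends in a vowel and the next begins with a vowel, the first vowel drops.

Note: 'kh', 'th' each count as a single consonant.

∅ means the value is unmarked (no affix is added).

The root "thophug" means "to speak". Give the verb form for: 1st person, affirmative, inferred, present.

person = 1st person: zero marking, form stays thophug.
Attach evidentiality inferred hep- → hepthophug.
Attach tense present okh- → okhhepthophug.
Attach polarity affirmative -ap → okhhepthophugap.
Apply vowel harmony: okhhepthophugap → okhhapthophugap.
Vowel deletion: no change.

okhhapthophugap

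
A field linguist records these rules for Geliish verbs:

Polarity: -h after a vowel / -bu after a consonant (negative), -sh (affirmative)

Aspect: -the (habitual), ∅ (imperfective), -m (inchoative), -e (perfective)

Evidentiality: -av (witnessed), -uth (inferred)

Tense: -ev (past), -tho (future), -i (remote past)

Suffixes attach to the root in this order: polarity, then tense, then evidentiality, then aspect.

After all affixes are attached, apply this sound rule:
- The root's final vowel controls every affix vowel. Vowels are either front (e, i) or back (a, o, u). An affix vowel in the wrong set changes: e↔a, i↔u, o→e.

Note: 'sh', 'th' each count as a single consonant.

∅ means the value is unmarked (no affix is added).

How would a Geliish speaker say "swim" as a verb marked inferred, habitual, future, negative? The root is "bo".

bohthouththa

Attach polarity negative -h (after vowel 'o') → boh.
Attach tense future -tho → bohtho.
Attach evidentiality inferred -uth → bohthouth.
Attach aspect habitual -the → bohthouththe.
Apply vowel harmony: bohthouththe → bohthouththa.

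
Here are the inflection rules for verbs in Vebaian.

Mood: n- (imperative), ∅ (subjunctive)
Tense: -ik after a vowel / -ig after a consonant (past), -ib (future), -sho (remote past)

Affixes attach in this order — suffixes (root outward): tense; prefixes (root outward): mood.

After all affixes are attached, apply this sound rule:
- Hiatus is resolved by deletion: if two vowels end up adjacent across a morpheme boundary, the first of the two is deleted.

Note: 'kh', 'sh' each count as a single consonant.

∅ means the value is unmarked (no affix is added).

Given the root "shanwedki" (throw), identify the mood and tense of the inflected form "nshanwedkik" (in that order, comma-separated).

Segment: n-shanwedki-ik.
mood: n- → imperative.
tense: -ik/ig → past.

imperative, past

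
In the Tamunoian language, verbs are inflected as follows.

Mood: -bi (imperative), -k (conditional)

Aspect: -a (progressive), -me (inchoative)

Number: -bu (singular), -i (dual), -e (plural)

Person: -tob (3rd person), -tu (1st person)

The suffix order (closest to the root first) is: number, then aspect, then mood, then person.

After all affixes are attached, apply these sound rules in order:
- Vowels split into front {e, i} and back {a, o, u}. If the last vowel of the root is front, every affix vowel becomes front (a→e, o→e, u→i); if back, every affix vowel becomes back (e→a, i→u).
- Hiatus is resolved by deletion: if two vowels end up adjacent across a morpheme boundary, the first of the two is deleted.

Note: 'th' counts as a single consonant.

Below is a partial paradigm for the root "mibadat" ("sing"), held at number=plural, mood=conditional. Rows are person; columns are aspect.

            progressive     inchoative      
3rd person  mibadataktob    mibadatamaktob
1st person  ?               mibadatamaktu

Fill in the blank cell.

Attach number plural -e → mibadate.
Attach aspect progressive -a → mibadatea.
Attach mood conditional -k → mibadateak.
Attach person 1st person -tu → mibadateaktu.
Apply vowel harmony: mibadateaktu → mibadataaktu.
Apply vowel deletion: mibadataaktu → mibadataktu.

mibadataktu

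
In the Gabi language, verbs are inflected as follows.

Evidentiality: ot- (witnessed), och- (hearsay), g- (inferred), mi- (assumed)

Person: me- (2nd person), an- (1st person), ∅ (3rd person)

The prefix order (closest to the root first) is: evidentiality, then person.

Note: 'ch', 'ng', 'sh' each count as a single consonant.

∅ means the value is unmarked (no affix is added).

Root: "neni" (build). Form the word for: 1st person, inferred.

angneni

Attach evidentiality inferred g- → gneni.
Attach person 1st person an- → angneni.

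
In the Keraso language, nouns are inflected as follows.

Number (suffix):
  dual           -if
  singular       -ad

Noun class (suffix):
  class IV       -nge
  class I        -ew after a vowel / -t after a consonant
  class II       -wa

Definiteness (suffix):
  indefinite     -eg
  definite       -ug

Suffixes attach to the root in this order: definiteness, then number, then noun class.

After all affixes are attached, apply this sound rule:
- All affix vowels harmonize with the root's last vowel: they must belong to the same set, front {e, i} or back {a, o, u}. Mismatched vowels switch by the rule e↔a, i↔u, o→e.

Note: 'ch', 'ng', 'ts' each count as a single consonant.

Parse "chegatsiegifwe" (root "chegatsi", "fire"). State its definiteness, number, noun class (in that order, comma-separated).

indefinite, dual, class II

Segment: chegatsi-eg-if-wa.
definiteness: -eg → indefinite.
number: -if → dual.
noun class: -wa → class II.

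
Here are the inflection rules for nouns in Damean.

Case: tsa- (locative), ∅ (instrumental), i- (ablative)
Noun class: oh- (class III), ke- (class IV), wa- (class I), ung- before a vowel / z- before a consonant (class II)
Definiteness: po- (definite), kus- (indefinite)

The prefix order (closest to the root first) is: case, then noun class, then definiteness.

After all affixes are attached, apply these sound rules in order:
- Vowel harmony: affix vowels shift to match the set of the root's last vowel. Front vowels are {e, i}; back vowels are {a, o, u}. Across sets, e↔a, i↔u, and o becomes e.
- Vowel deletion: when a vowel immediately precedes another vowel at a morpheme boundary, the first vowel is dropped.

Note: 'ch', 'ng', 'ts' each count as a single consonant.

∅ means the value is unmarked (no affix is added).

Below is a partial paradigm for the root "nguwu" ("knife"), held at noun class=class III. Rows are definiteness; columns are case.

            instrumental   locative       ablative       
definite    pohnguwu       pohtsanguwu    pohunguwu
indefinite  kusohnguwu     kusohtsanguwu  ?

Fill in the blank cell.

kusohunguwu

Attach case ablative i- → inguwu.
Attach noun class class III oh- → ohinguwu.
Attach definiteness indefinite kus- → kusohinguwu.
Apply vowel harmony: kusohinguwu → kusohunguwu.
Vowel deletion: no change.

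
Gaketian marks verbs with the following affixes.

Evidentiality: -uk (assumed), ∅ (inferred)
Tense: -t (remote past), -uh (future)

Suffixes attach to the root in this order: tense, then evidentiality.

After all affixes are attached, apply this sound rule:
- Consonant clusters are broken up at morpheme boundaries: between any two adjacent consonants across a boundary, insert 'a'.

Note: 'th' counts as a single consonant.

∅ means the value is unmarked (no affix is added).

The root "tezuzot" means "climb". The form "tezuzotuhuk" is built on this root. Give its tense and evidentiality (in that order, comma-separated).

future, assumed

Segment: tezuzot-uh-uk.
tense: -uh → future.
evidentiality: -uk → assumed.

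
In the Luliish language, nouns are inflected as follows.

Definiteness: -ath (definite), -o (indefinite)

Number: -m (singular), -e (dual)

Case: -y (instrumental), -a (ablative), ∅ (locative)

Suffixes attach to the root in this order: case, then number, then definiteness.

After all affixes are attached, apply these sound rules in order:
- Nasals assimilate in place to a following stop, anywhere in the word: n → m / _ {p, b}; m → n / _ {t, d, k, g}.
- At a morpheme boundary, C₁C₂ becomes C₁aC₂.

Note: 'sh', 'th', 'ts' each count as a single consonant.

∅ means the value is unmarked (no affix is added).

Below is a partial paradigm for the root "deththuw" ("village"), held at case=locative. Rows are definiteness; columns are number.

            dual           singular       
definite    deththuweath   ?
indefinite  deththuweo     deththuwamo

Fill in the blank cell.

deththuwamath

case = locative: zero marking, form stays deththuw.
Attach number singular -m → deththuwm.
Attach definiteness definite -ath → deththuwmath.
Nasal assimilation: no change.
Apply epenthesis: deththuwmath → deththuwamath.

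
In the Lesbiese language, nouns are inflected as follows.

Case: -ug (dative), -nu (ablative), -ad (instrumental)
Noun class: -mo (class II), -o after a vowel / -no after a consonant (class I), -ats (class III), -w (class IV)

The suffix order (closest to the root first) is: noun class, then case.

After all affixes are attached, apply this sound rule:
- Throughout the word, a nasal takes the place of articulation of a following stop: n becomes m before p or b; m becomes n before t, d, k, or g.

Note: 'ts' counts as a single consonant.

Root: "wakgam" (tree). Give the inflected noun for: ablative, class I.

wakgamnonu

Attach noun class class I -no (after consonant 'm') → wakgamno.
Attach case ablative -nu → wakgamnonu.
Nasal assimilation: no change.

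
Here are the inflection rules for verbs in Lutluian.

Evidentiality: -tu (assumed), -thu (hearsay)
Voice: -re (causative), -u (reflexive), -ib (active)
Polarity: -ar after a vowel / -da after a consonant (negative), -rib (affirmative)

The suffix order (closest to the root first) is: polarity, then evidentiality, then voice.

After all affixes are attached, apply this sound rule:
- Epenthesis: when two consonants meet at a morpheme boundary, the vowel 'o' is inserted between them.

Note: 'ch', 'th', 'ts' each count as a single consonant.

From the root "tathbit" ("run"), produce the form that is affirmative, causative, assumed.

Attach polarity affirmative -rib → tathbitrib.
Attach evidentiality assumed -tu → tathbitribtu.
Attach voice causative -re → tathbitribture.
Apply epenthesis: tathbitribture → tathbitoriboture.

tathbitoriboture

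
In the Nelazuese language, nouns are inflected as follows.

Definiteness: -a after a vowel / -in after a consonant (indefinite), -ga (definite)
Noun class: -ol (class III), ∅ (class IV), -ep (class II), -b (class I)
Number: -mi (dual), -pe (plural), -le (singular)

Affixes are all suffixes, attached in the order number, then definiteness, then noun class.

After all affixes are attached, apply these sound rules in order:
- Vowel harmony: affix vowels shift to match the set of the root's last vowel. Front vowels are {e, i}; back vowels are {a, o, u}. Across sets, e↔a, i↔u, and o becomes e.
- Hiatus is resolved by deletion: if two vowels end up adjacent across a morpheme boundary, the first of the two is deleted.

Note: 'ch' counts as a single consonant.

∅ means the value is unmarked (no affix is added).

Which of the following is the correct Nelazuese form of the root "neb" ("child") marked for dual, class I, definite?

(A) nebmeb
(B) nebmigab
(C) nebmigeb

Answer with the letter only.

Attach number dual -mi → nebmi.
Attach definiteness definite -ga → nebmiga.
Attach noun class class I -b → nebmigab.
Apply vowel harmony: nebmigab → nebmigeb.
Vowel deletion: no change.
So the correct form is nebmigeb, option (C).
(A) nebmeb is wrong: it uses indefinite instead of definite for definiteness.
(B) nebmigab is wrong: it fails to apply the sound rule(s).

C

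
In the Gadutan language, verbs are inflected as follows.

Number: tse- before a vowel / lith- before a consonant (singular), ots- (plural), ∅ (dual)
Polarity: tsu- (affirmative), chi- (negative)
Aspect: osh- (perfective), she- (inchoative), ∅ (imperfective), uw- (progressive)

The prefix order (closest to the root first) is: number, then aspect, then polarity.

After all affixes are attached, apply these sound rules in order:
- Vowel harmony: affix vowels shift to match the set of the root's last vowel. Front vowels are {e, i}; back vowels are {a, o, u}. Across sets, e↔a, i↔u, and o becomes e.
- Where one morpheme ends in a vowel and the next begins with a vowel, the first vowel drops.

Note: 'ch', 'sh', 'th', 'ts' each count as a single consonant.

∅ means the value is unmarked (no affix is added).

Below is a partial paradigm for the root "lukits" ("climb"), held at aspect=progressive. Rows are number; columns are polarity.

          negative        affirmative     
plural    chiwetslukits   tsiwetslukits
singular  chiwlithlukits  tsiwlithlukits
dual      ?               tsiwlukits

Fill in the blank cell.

number = dual: zero marking, form stays lukits.
Attach aspect progressive uw- → uwlukits.
Attach polarity negative chi- → chiuwlukits.
Apply vowel harmony: chiuwlukits → chiiwlukits.
Apply vowel deletion: chiiwlukits → chiwlukits.

chiwlukits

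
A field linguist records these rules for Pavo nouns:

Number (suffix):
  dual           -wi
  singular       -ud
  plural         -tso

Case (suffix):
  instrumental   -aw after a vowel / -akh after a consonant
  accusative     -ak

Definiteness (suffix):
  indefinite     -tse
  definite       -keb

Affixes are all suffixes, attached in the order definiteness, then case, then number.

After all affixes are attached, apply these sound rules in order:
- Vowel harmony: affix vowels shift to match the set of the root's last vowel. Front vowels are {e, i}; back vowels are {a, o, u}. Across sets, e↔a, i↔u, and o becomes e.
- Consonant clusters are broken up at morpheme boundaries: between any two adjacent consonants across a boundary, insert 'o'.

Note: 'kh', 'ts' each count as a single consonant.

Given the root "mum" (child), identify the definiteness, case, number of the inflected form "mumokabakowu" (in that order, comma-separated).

Segment: mum-keb-ak-wi.
definiteness: -keb → definite.
case: -ak → accusative.
number: -wi → dual.

definite, accusative, dual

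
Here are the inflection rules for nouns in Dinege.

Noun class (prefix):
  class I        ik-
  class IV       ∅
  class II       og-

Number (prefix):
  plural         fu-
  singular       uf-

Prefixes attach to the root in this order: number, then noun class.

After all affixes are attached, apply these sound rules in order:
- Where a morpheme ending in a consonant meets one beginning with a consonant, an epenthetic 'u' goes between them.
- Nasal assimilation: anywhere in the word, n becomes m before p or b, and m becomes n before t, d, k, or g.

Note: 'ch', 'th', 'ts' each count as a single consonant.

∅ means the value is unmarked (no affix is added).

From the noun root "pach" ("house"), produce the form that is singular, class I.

Attach number singular uf- → ufpach.
Attach noun class class I ik- → ikufpach.
Apply epenthesis: ikufpach → ikufupach.
Nasal assimilation: no change.

ikufupach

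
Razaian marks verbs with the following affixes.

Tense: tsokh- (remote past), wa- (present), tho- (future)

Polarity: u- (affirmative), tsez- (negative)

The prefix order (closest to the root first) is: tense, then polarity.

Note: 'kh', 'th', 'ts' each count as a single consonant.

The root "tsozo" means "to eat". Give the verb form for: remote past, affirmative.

Attach tense remote past tsokh- → tsokhtsozo.
Attach polarity affirmative u- → utsokhtsozo.

utsokhtsozo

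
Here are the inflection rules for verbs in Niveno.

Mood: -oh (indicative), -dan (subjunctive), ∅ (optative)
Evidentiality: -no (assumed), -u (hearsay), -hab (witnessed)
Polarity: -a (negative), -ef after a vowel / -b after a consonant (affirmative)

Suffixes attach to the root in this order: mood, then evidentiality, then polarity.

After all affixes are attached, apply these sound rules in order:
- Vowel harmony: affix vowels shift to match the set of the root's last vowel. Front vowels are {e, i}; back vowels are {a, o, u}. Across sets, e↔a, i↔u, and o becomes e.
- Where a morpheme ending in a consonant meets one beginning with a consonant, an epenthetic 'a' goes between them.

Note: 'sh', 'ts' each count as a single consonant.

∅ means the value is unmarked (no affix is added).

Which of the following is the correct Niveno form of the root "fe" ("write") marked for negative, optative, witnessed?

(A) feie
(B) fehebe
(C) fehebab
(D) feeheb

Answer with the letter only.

B

mood = optative: zero marking, form stays fe.
Attach evidentiality witnessed -hab → fehab.
Attach polarity negative -a → fehaba.
Apply vowel harmony: fehaba → fehebe.
Epenthesis: no change.
So the correct form is fehebe, option (B).
(C) fehebab is wrong: it uses affirmative instead of negative for polarity.
(A) feie is wrong: it uses hearsay instead of witnessed for evidentiality.
(D) feeheb is wrong: it has the affixes in the wrong order.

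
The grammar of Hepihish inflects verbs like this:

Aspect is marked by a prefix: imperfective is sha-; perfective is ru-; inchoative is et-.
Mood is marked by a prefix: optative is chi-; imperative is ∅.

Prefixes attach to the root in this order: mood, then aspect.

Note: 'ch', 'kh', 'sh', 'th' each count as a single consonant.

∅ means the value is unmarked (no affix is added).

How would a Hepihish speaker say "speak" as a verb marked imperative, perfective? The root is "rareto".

rurareto

mood = imperative: zero marking, form stays rareto.
Attach aspect perfective ru- → rurareto.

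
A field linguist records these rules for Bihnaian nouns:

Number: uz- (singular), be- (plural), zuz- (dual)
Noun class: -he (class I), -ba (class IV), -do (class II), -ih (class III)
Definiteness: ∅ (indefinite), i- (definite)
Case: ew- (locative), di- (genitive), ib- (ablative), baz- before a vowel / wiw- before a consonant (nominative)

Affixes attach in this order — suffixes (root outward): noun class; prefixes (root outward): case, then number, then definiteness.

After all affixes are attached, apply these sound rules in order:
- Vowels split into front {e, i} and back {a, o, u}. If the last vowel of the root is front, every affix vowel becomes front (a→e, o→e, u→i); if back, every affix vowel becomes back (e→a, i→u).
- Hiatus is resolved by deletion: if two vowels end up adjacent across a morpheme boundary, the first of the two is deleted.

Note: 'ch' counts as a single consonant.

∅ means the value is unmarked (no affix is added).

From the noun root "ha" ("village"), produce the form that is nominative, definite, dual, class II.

uzuzwuwhado

Attach noun class class II -do → hado.
Attach case nominative wiw- (before consonant 'h') → wiwhado.
Attach number dual zuz- → zuzwiwhado.
Attach definiteness definite i- → izuzwiwhado.
Apply vowel harmony: izuzwiwhado → uzuzwuwhado.
Vowel deletion: no change.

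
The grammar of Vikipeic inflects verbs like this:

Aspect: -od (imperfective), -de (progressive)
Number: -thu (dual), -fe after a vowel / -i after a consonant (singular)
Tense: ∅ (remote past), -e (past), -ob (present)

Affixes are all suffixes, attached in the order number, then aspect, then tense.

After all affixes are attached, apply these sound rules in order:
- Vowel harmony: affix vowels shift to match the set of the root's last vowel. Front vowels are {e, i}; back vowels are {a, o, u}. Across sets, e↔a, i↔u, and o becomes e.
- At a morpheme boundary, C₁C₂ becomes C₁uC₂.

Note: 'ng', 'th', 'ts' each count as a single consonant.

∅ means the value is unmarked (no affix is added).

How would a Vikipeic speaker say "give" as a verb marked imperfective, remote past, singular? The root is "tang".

Attach number singular -i (after consonant 'ng') → tangi.
Attach aspect imperfective -od → tangiod.
tense = remote past: zero marking, form stays tangiod.
Apply vowel harmony: tangiod → tanguod.
Epenthesis: no change.

tanguod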